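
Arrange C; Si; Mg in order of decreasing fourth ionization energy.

Consider each +3 ion: C³⁺ still has 1 valence electron; Si³⁺ still has 1 valence electron; Mg³⁺ is already 1 electron into the core.
Pulling an electron out of a noble-gas core costs far more than removing a remaining valence electron, so Mg sits at the high end of IE_4.
Valence configurations: C³⁺ [He]2s¹, Si³⁺ [Ne]3s¹.
The numbers (kJ/mol): C 6223, Si 4356, Mg 10543.
Overall IE_4 order: Si < C < Mg.

Mg > C > Si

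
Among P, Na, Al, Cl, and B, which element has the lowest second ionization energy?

Al

The second ionization energy removes an electron from the +1 ion. For each element: P⁺ still has 4 valence electrons; Na⁺ is the bare [Ne] core; Al⁺ still has 2 valence electrons; Cl⁺ still has 6 valence electrons; B⁺ still has 2 valence electrons.
Pulling an electron out of a noble-gas core costs far more than removing a remaining valence electron, so Na sits at the high end of IE_2.
Valence configurations: P⁺ [Ne]3s²3p², Al⁺ [Ne]3s², Cl⁺ [Ne]3s²3p⁴, B⁺ [He]2s².
The numbers (kJ/mol): P 1907, Na 4562, Al 1817, Cl 2298, B 2427.
Putting it together, IE_2: Al < P < Cl < B < Na.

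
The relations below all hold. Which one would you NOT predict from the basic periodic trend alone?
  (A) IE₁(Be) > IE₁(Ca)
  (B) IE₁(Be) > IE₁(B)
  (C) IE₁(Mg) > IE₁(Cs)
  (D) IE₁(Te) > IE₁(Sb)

(B)

The general trend: first ionization energy increases across a period and decreases down a group.
(A) Be (period 2, group 2) vs Ca (period 4, group 2): the stated order agrees with the simple trend.
(B) Be (period 2, group 2) vs B (period 2, group 13): the stated order contradicts the simple trend.
(C) Mg (period 3, group 2) vs Cs (period 6, group 1): the stated order agrees with the simple trend.
(D) Te (period 5, group 16) vs Sb (period 5, group 15): the stated order agrees with the simple trend.
The exception is (B): removing B's lone 2p electron is easier than breaking Be's filled 2s².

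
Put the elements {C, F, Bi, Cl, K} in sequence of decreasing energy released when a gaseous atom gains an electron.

Cl, F, C, Bi, K

C is in period 2, group 14; F is in period 2, group 17; Cl is in period 3, group 17; K is in period 4, group 1; Bi is in period 6, group 15.
Electron affinity generally becomes more exothermic across a period toward the halogens and less exothermic down a group.
Neither a single period nor a single group — weigh both effects.
Bi > K: period and group pull opposite ways; the across-period shift dominates (91 vs 48 kJ/mol).
C > Bi: the two effects oppose for this pair; the down-group effect wins (122 vs 91 kJ/mol).
F > C: F lies to the right of C in period 2, so the across-period effect alone puts F higher.
Cl > F: this pair runs against the simple trend — see the exception note.
Note the exception: Cl has a higher electron affinity than F, contrary to the simple trend — F's small 2p subshell makes the incoming electron feel strong e⁻–e⁻ repulsion, so Cl actually releases more energy on gaining an electron.
Approximate values (kJ/mol): C 122, F 328, Cl 349, K 48, Bi 91.
So from highest to lowest: Cl > F > C > Bi > K.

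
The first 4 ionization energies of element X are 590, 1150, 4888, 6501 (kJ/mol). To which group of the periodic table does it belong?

Look for the largest jump between consecutive ionization energies: IE3/IE2 ≈ 4.3, far larger than any earlier ratio.
That jump marks the point where a core electron is being removed. So the atom has 2 valence electrons.
A main-group element with 2 valence electrons is in group 2.

Group 2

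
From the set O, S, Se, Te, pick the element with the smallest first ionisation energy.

Te

Removing the outermost electron gets harder across a period and easier down a group.
All are in group 16, so first ionization energy increases up the group.
The smallest first ionisation energy among these belongs to Te.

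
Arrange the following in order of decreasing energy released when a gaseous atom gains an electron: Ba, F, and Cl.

F is in period 2, group 17; Cl is in period 3, group 17; Ba is in period 6, group 2.
EA tends to increase across a period and decrease down a group, though the pattern is less regular than for IE or radius.
Here both period and group differ, so the two effects have to be weighed against each other.
F > Ba: both effects reinforce here, so F is clearly the higher of the two.
Cl > F: this pair runs against the simple trend — see the exception note.
Note the exception: Cl has a higher electron affinity than F, contrary to the simple trend — F's small 2p subshell makes the incoming electron feel strong e⁻–e⁻ repulsion, so Cl actually releases more energy on gaining an electron.
Tabulated electron affinity (kJ/mol): F 328, Cl 349, Ba 14.
So from highest to lowest: Cl > F > Ba.

Cl, F, Ba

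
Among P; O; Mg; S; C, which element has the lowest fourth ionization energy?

After 3 electrons have been removed, what remains? P³⁺ still has 2 valence electrons; O³⁺ still has 3 valence electrons; Mg³⁺ is already 1 electron into the core; S³⁺ still has 3 valence electrons; C³⁺ still has 1 valence electron.
Breaking into a closed-shell core is much more expensive than removing a leftover valence electron — Mg has the largest IE_4 here.
Valence configurations: P³⁺ [Ne]3s², O³⁺ [He]2s²2p¹, S³⁺ [Ne]3s²3p¹, C³⁺ [He]2s¹.
S³⁺ loses a lone 3p electron whereas P³⁺ must break into a filled 3s² pair, so IE_4(P) > IE_4(S) even though S has the higher nuclear charge.
Approximate IE_4 values (kJ/mol): P 4964, O 7469, Mg 10543, S 4556, C 6223.
Overall IE_4 order: S < P < C < O < Mg.

S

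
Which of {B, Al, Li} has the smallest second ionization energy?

After 1 electron has been removed, what remains? B⁺ still has 2 valence electrons; Al⁺ still has 2 valence electrons; Li⁺ is the bare [He] core.
Pulling an electron out of a noble-gas core costs far more than removing a remaining valence electron, so Li sits at the high end of IE_2.
Valence configurations: B⁺ [He]2s², Al⁺ [Ne]3s².
The numbers (kJ/mol): B 2427, Al 1817, Li 7298.
Putting it together, IE_2: Al < B < Li.

Al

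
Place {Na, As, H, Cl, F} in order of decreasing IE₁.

F, H, Cl, As, Na

H is in period 1, group 1; F is in period 2, group 17; Na is in period 3, group 1; Cl is in period 3, group 17; As is in period 4, group 15.
Removing the outermost electron gets harder across a period and easier down a group.
Neither a single period nor a single group — weigh both effects.
As > Na: period and group pull opposite ways; the across-period shift dominates (947 vs 496 kJ/mol).
Cl > As: relative to As, both the across-period and down-group shifts push Cl's first ionization energy up.
H > Cl: the two effects oppose for this pair; the down-group effect wins (1312 vs 1251 kJ/mol).
F > H: the two effects oppose for this pair; the across-period effect wins (1681 vs 1312 kJ/mol).
Approximate values (kJ/mol): H 1312, F 1681, Na 496, Cl 1251, As 947.
So from highest to lowest: F > H > Cl > As > Na.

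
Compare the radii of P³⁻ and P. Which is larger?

Forming P³⁻ adds 3 electrons to P. More electron–electron repulsion in the same shell, with unchanged nuclear charge, lets the cloud expand.
An anion is larger than its parent atom: P³⁻ > P.

P³⁻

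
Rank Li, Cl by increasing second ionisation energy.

Cl < Li

IE_2 is the cost of taking one more electron from the +1 cation: Li⁺ is the bare [He] core; Cl⁺ still has 6 valence electrons.
Breaking into a closed-shell core is much more expensive than removing a leftover valence electron — Li has the largest IE_2 here.
Approximate IE_2 values (kJ/mol): Li 7298, Cl 2298.
Hence IE_2: Cl < Li.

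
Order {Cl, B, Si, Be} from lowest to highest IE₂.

Si < Be < Cl < B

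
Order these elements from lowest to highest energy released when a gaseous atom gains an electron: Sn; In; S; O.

In < Sn < O < S

O is in period 2, group 16; S is in period 3, group 16; In is in period 5, group 13; Sn is in period 5, group 14.
Adding an electron releases more energy for atoms nearer the top right (short of the noble gases).
Here both period and group differ, so the two effects have to be weighed against each other.
Sn > In: both are in period 5; the period trend gives Sn the larger value.
O > Sn: relative to Sn, both the across-period and down-group shifts push O's electron affinity up.
S > O: this pair runs against the simple trend — see the exception note.
Note the exception: S has a higher electron affinity than O, contrary to the simple trend — the compact 2p subshell of O repels the added electron more than S's larger 3p does.
For reference (kJ/mol): O 141, S 200, In 29, Sn 107.
So from lowest to highest: In < Sn < O < S.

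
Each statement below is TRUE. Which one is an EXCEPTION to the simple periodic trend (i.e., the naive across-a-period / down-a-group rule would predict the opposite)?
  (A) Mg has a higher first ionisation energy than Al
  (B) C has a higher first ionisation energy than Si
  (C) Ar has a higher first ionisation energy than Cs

(A)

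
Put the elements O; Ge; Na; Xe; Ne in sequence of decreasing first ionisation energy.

Ne > O > Xe > Ge > Na

O is in period 2, group 16; Ne is in period 2, group 18; Na is in period 3, group 1; Ge is in period 4, group 14; Xe is in period 5, group 18.
First ionization energy rises across a period (greater Z_eff holds electrons more tightly) and falls down a group (valence electrons are farther from the nucleus).
Here both period and group differ, so the two effects have to be weighed against each other.
Ge > Na: period and group pull opposite ways; the across-period shift dominates (762 vs 496 kJ/mol).
Xe > Ge: the two effects oppose for this pair; the across-period effect wins (1170 vs 762 kJ/mol).
O > Xe: period and group pull opposite ways; the down-group shift dominates (1314 vs 1170 kJ/mol).
Ne > O: Ne lies to the right of O in period 2, so the across-period effect alone puts Ne higher.
For reference (kJ/mol): O 1314, Ne 2081, Na 496, Ge 762, Xe 1170.
So from highest to lowest: Ne > O > Xe > Ge > Na.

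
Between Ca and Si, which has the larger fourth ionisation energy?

Ca

After 3 electrons have been removed, what remains? Ca³⁺ is already 1 electron into the core; Si³⁺ still has 1 valence electron.
Pulling an electron out of a noble-gas core costs far more than removing a remaining valence electron, so Ca sits at the high end of IE_4.
The numbers (kJ/mol): Ca 6491, Si 4356.
Hence IE_4: Si < Ca.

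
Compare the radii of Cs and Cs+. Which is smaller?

Cs+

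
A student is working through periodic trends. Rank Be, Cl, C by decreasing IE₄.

After 3 electrons have been removed, what remains? Be³⁺ is already 1 electron into the core; Cl³⁺ still has 4 valence electrons; C³⁺ still has 1 valence electron.
Pulling an electron out of a noble-gas core costs far more than removing a remaining valence electron, so Be sits at the high end of IE_4.
Valence configurations: Cl³⁺ [Ne]3s²3p², C³⁺ [He]2s¹.
Tabulated IE_4 (kJ/mol): Be 21007, Cl 5159, C 6223.
Hence IE_4: Cl < C < Be.

Be > C > Cl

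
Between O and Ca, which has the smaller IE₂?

Ca

Consider each +1 ion: O⁺ still has 5 valence electrons; Ca⁺ still has 1 valence electron.
All are still removing valence electrons, so compare the +1 ions as you would atoms: IE_2 generally rises across a period (higher Z_eff) and falls down a group (larger shell), subject to the usual subshell exceptions.
Valence configurations: O⁺ [He]2s²2p³, Ca⁺ [Ar]4s¹.
Approximate IE_2 values (kJ/mol): O 3388, Ca 1145.
Putting it together, IE_2: Ca < O.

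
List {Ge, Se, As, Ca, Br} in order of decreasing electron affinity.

Ca is in period 4, group 2; Ge is in period 4, group 14; As is in period 4, group 15; Se is in period 4, group 16; Br is in period 4, group 17.
Electron affinity generally becomes more exothermic across a period toward the halogens and less exothermic down a group.
All lie in period 4; the across-period trend (electron affinity increases left to right) applies, with the exception below.
Note the exception: Ge has a higher electron affinity than As, contrary to the simple trend — adding an electron to As's half-filled 4p³ is unfavourable, so Ge (4p²) has the more exothermic EA.
Tabulated electron affinity (kJ/mol): Ca 2, Ge 119, As 78, Se 195, Br 325.
So from highest to lowest: Br > Se > Ge > As > Ca.

Br > Se > Ge > As > Ca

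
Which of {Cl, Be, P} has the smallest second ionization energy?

Be

IE_2 is the cost of taking one more electron from the +1 cation: Cl⁺ still has 6 valence electrons; Be⁺ still has 1 valence electron; P⁺ still has 4 valence electrons.
All are still removing valence electrons, so compare the +1 ions as you would atoms: IE_2 generally rises across a period (higher Z_eff) and falls down a group (larger shell), subject to the usual subshell exceptions.
Valence configurations: Cl⁺ [Ne]3s²3p⁴, Be⁺ [He]2s¹, P⁺ [Ne]3s²3p².
Tabulated IE_2 (kJ/mol): Cl 2298, Be 1757, P 1907.
Overall IE_2 order: Be < P < Cl.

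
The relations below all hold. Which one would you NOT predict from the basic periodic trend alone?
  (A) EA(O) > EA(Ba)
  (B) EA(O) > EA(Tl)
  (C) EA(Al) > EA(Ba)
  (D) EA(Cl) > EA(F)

(D)

The general trend: electron affinity increases across a period and decreases down a group.
(A) O (period 2, group 16) vs Ba (period 6, group 2): the stated order agrees with the simple trend.
(B) O (period 2, group 16) vs Tl (period 6, group 13): the stated order agrees with the simple trend.
(C) Al (period 3, group 13) vs Ba (period 6, group 2): the stated order agrees with the simple trend.
(D) Cl (period 3, group 17) vs F (period 2, group 17): the stated order contradicts the simple trend.
The exception is (D): F's small 2p subshell makes the incoming electron feel strong e⁻–e⁻ repulsion, so Cl actually releases more energy on gaining an electron.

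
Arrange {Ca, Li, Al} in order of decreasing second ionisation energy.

Li > Al > Ca

IE_2 is the cost of taking one more electron from the +1 cation: Ca⁺ still has 1 valence electron; Li⁺ is the bare [He] core; Al⁺ still has 2 valence electrons.
Core electrons are held far more tightly than valence electrons, so Li tops the IE_2 order.
Valence configurations: Ca⁺ [Ar]4s¹, Al⁺ [Ne]3s².
The numbers (kJ/mol): Ca 1145, Li 7298, Al 1817.
So the second ionization energies run Ca < Al < Li.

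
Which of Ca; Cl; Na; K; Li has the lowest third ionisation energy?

Cl

Consider each +2 ion: Ca²⁺ is the bare [Ar] core; Cl²⁺ still has 5 valence electrons; Na²⁺ is already 1 electron into the core; K²⁺ is already 1 electron into the core; Li²⁺ is already 1 electron into the core.
Core electrons are held far more tightly than valence electrons, so K, Ca, Na and Li top the IE_3 order.
Tabulated IE_3 (kJ/mol): Ca 4912, Cl 3822, Na 6910, K 4420, Li 11815.
Hence IE_3: Cl < K < Ca < Na < Li.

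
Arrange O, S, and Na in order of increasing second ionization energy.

After 1 electron has been removed, what remains? O⁺ still has 5 valence electrons; S⁺ still has 5 valence electrons; Na⁺ is the bare [Ne] core.
Core electrons are held far more tightly than valence electrons, so Na tops the IE_2 order.
Valence configurations: O⁺ [He]2s²2p³, S⁺ [Ne]3s²3p³.
Approximate IE_2 values (kJ/mol): O 3388, S 2252, Na 4562.
Hence IE_2: S < O < Na.

S, O, Na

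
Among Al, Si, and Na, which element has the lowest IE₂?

Si

Consider each +1 ion: Al⁺ still has 2 valence electrons; Si⁺ still has 3 valence electrons; Na⁺ is the bare [Ne] core.
Breaking into a closed-shell core is much more expensive than removing a leftover valence electron — Na has the largest IE_2 here.
Valence configurations: Al⁺ [Ne]3s², Si⁺ [Ne]3s²3p¹.
Si⁺ loses a lone 3p electron whereas Al⁺ must break into a filled 3s² pair, so IE_2(Al) > IE_2(Si) even though Si has the higher nuclear charge.
The numbers (kJ/mol): Al 1817, Si 1577, Na 4562.
Hence IE_2: Si < Al < Na.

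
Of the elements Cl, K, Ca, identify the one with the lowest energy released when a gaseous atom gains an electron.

Cl is in period 3, group 17; K is in period 4, group 1; Ca is in period 4, group 2.
Atoms with high Z_eff and room in the valence shell (especially the halogens) have the most exothermic electron affinities.
Neither a single period nor a single group — weigh both effects.
K > Ca: this pair runs against the simple trend — see the exception note.
Cl > K: relative to K, both the across-period and down-group shifts push Cl's electron affinity up.
Note the exception: K has a higher electron affinity than Ca, contrary to the simple trend — adding an electron to Ca (ns²) has to open a new, higher-energy np subshell, which is unfavourable.
Approximate values (kJ/mol): Cl 349, K 48, Ca 2.
The lowest energy released when a gaseous atom gains an electron among these belongs to Ca.

Ca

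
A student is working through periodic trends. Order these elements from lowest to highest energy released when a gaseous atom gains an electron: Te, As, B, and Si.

Atoms with high Z_eff and room in the valence shell (especially the halogens) have the most exothermic electron affinities.
A diagonal step moves right (one effect) and down (the opposite effect) at once.
As > B: period and group pull opposite ways; the across-period shift dominates (78 vs 27 kJ/mol).
Si > As: period and group pull opposite ways; the down-group shift dominates (134 vs 78 kJ/mol).
Te > Si: the two effects oppose for this pair; the across-period effect wins (190 vs 134 kJ/mol).
Approximate values (kJ/mol): B 27, Si 134, As 78, Te 190.
So from lowest to highest: B < As < Si < Te.

B < As < Si < Te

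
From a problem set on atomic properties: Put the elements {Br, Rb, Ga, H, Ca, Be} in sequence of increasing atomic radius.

H < Be < Br < Ga < Ca < Rb

Across a period the added protons contract the valence shell; down a group each new principal shell makes the atom larger.
These span different periods and groups, so the two trends combine.
Be > H: period and group pull opposite ways; the down-group shift dominates (102 vs 32 pm).
Br > Be: the two effects oppose for this pair; the down-group effect wins (114 vs 102 pm).
Ga > Br: both are in period 4; the period trend gives Ga the larger value.
Ca > Ga: both are in period 4; the period trend gives Ca the larger value.
Rb > Ca: relative to Ca, both the across-period and down-group shifts push Rb's atomic radius up.
Approximate values (pm): H 32, Be 102, Ca 171, Ga 124, Br 114, Rb 210.
So from smallest to largest: H < Be < Br < Ga < Ca < Rb.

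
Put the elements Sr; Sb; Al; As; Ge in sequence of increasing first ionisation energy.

Sr < Al < Ge < Sb < As

Across a period the outer electron is held more tightly (higher IE₁); down a group it sits in a higher shell, more shielded, and comes off more easily.
Neither a single period nor a single group — weigh both effects.
Al > Sr: both effects reinforce here, so Al is clearly the higher of the two.
Ge > Al: the two effects oppose for this pair; the across-period effect wins (762 vs 578 kJ/mol).
Sb > Ge: period and group pull opposite ways; the across-period shift dominates (831 vs 762 kJ/mol).
As > Sb: As sits above Sb in group 15, so the down-group effect alone puts As higher.
Approximate values (kJ/mol): Al 578, Ge 762, As 947, Sr 550, Sb 831.
So from lowest to highest: Sr < Al < Ge < Sb < As.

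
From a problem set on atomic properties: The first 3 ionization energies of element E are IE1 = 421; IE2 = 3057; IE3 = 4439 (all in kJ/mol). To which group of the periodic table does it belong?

Group 1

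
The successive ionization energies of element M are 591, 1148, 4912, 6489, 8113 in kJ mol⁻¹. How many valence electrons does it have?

2

Look for the largest jump between consecutive ionization energies: IE3/IE2 ≈ 4.3, far larger than any earlier ratio.
That jump marks the point where a core electron is being removed. So the atom has 2 valence electrons.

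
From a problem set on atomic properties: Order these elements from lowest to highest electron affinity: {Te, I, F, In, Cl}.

Atoms with high Z_eff and room in the valence shell (especially the halogens) have the most exothermic electron affinities.
Neither a single period nor a single group — weigh both effects.
Te > In: both are in period 5; the period trend gives Te the larger value.
I > Te: I lies to the right of Te in period 5, so the across-period effect alone puts I higher.
F > I: they share group 17; the group trend gives F the larger value.
Cl > F: this pair runs against the simple trend — see the exception note.
Note the exception: Cl has a higher electron affinity than F, contrary to the simple trend — F's small 2p subshell makes the incoming electron feel strong e⁻–e⁻ repulsion, so Cl actually releases more energy on gaining an electron.
Approximate values (kJ/mol): F 328, Cl 349, In 29, Te 190, I 295.
So from lowest to highest: In < Te < I < F < Cl.

In < Te < I < F < Cl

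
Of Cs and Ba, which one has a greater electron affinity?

Cs

Cs is in period 6, group 1; Ba is in period 6, group 2.
Electron affinity generally becomes more exothermic across a period toward the halogens and less exothermic down a group.
All lie in period 6; the across-period trend (electron affinity increases left to right) applies, with the exception below.
Note the exception: Cs has a higher electron affinity than Ba, contrary to the simple trend — adding an electron to Ba (ns²) has to open a new, higher-energy np subshell, which is unfavourable.
Approximate values (kJ/mol): Cs 46, Ba 14.
So Cs has the greater electron affinity (Cs > Ba).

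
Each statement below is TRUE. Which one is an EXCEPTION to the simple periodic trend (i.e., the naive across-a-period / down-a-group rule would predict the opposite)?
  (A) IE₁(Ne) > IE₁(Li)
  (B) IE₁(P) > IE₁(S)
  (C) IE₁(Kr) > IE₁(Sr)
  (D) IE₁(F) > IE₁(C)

(B)

The general trend: first ionisation energy increases across a period and decreases down a group.
(A) Ne (period 2, group 18) vs Li (period 2, group 1): the stated order agrees with the simple trend.
(B) P (period 3, group 15) vs S (period 3, group 16): the stated order contradicts the simple trend.
(C) Kr (period 4, group 18) vs Sr (period 5, group 2): the stated order agrees with the simple trend.
(D) F (period 2, group 17) vs C (period 2, group 14): the stated order agrees with the simple trend.
The exception is (B): S (3p⁴) ionizes more easily than half-filled P (3p³) because the paired 3p electron in S is pushed out by e⁻–e⁻ repulsion.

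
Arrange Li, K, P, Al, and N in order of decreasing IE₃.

Li > N > K > P > Al

After 2 electrons have been removed, what remains? Li²⁺ is already 1 electron into the core; K²⁺ is already 1 electron into the core; P²⁺ still has 3 valence electrons; Al²⁺ still has 1 valence electron; N²⁺ still has 3 valence electrons.
Usually core removal costs more than valence removal, but here the competition is close: a tightly held n=2 valence electron can cost more to remove than an n=3 core electron, so the actual values have to decide it.
Valence configurations: P²⁺ [Ne]3s²3p¹, Al²⁺ [Ne]3s¹, N²⁺ [He]2s²2p¹.
The numbers (kJ/mol): Li 11815, K 4420, P 2914, Al 2745, N 4578.
So the third ionization energies run Al < P < K < N < Li.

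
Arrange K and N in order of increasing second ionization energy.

The second ionization energy removes an electron from the +1 ion. For each element: K⁺ is the bare [Ar] core; N⁺ still has 4 valence electrons.
Breaking into a closed-shell core is much more expensive than removing a leftover valence electron — K has the largest IE_2 here.
Approximate IE_2 values (kJ/mol): K 3052, N 2856.
Putting it together, IE_2: N < K.

N, K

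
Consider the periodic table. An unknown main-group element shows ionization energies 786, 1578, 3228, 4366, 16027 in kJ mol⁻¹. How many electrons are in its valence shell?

Look for the largest jump between consecutive ionization energies: IE5/IE4 ≈ 3.7, far larger than any earlier ratio.
That jump marks the point where a core electron is being removed. So the atom has 4 valence electrons.

4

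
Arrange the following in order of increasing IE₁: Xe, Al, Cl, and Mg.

Mg is in period 3, group 2; Al is in period 3, group 13; Cl is in period 3, group 17; Xe is in period 5, group 18.
Across a period the outer electron is held more tightly (higher IE₁); down a group it sits in a higher shell, more shielded, and comes off more easily.
These span different periods and groups, so the two trends combine.
Mg > Al: this pair runs against the simple trend — see the exception note.
Xe > Mg: period and group pull opposite ways; the across-period shift dominates (1170 vs 738 kJ/mol).
Cl > Xe: period and group pull opposite ways; the down-group shift dominates (1251 vs 1170 kJ/mol).
Note the exception: Mg has a higher first ionization energy than Al, contrary to the simple trend — Al's single 3p electron is easier to remove than one from Mg's filled 3s².
Approximate values (kJ/mol): Mg 738, Al 578, Cl 1251, Xe 1170.
So from lowest to highest: Al < Mg < Xe < Cl.

Al < Mg < Xe < Cl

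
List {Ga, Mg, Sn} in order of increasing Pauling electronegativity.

Mg, Ga, Sn

Electronegativity increases across a period and decreases down a group, tracking effective nuclear charge and atomic size.
A diagonal step moves right (one effect) and down (the opposite effect) at once.
Ga > Mg: period and group pull opposite ways; the across-period shift dominates (1.81 vs 1.31).
Sn > Ga: period and group pull opposite ways; the across-period shift dominates (1.96 vs 1.81).
For reference (Pauling): Mg 1.31, Ga 1.81, Sn 1.96.
So from lowest to highest: Mg < Ga < Sn.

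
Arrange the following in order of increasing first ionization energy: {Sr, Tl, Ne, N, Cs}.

Cs, Sr, Tl, N, Ne

N is in period 2, group 15; Ne is in period 2, group 18; Sr is in period 5, group 2; Cs is in period 6, group 1; Tl is in period 6, group 13.
IE₁ increases left→right with effective nuclear charge and decreases top→bottom as the valence shell moves farther out.
These span different periods and groups, so the two trends combine.
Sr > Cs: both effects reinforce here, so Sr is clearly the higher of the two.
Tl > Sr: the two effects oppose for this pair; the across-period effect wins (589 vs 550 kJ/mol).
N > Tl: both effects reinforce here, so N is clearly the higher of the two.
Ne > N: Ne lies to the right of N in period 2, so the across-period effect alone puts Ne higher.
Approximate values (kJ/mol): N 1402, Ne 2081, Sr 550, Cs 376, Tl 589.
So from lowest to highest: Cs < Sr < Tl < N < Ne.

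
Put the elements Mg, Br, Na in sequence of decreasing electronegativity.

Na is in period 3, group 1; Mg is in period 3, group 2; Br is in period 4, group 17.
Atoms toward the upper right of the periodic table pull bonding electrons most strongly.
Neither a single period nor a single group — weigh both effects.
Mg > Na: Mg lies to the right of Na in period 3, so the across-period effect alone puts Mg higher.
Br > Mg: the two effects oppose for this pair; the across-period effect wins (2.96 vs 1.31).
Approximate values (Pauling): Na 0.93, Mg 1.31, Br 2.96.
So from highest to lowest: Br > Mg > Na.

Br > Mg > Na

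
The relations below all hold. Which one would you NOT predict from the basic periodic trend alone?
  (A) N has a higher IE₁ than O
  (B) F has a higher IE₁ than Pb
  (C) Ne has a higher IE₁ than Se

(A)

The general trend: IE₁ increases across a period and decreases down a group.
(A) N (period 2, group 15) vs O (period 2, group 16): the stated order contradicts the simple trend.
(B) F (period 2, group 17) vs Pb (period 6, group 14): the stated order agrees with the simple trend.
(C) Ne (period 2, group 18) vs Se (period 4, group 16): the stated order agrees with the simple trend.
The exception is (A): pairing an electron in O's 2p⁴ costs repulsion energy, so O ionizes more easily than half-filled N (2p³).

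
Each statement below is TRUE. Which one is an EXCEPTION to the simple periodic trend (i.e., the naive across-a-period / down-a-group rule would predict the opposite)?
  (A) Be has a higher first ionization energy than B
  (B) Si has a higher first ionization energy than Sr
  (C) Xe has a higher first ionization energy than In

(A)

The general trend: first ionization energy increases across a period and decreases down a group.
(A) Be (period 2, group 2) vs B (period 2, group 13): the stated order contradicts the simple trend.
(B) Si (period 3, group 14) vs Sr (period 5, group 2): the stated order agrees with the simple trend.
(C) Xe (period 5, group 18) vs In (period 5, group 13): the stated order agrees with the simple trend.
The exception is (A): removing B's lone 2p electron is easier than breaking Be's filled 2s².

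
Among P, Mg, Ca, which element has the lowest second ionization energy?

Ca

Consider each +1 ion: P⁺ still has 4 valence electrons; Mg⁺ still has 1 valence electron; Ca⁺ still has 1 valence electron.
All are still removing valence electrons, so compare the +1 ions as you would atoms: IE_2 generally rises across a period (higher Z_eff) and falls down a group (larger shell), subject to the usual subshell exceptions.
Valence configurations: P⁺ [Ne]3s²3p², Mg⁺ [Ne]3s¹, Ca⁺ [Ar]4s¹.
Tabulated IE_2 (kJ/mol): P 1907, Mg 1451, Ca 1145.
Putting it together, IE_2: Ca < Mg < P.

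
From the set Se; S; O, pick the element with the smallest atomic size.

O is in period 2, group 16; S is in period 3, group 16; Se is in period 4, group 16.
Atomic radius shrinks across a period as nuclear charge pulls the same shell inward, and grows down a group as new shells are added.
All are in group 16, so atomic radius increases down the group.
The smallest atomic size among these belongs to O.

O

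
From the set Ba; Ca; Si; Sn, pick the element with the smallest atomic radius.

Si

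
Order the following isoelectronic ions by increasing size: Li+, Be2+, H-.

Be2+ < Li+ < H-

All of these have 2 electrons, so size is governed by nuclear charge alone: the more protons, the stronger the pull on the same electron cloud, and the smaller the ion.
Nuclear charges: Be2+ (Z=4), Li+ (Z=3), H- (Z=1).
Smallest to largest: Be2+ < Li+ < H-.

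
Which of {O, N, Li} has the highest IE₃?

Consider each +2 ion: O²⁺ still has 4 valence electrons; N²⁺ still has 3 valence electrons; Li²⁺ is already 1 electron into the core.
Pulling an electron out of a noble-gas core costs far more than removing a remaining valence electron, so Li sits at the high end of IE_3.
Valence configurations: O²⁺ [He]2s²2p², N²⁺ [He]2s²2p¹.
Approximate IE_3 values (kJ/mol): O 5300, N 4578, Li 11815.
Hence IE_3: N < O < Li.

Li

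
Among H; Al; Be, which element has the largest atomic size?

Al

H is in period 1, group 1; Be is in period 2, group 2; Al is in period 3, group 13.
Across a period the added protons contract the valence shell; down a group each new principal shell makes the atom larger.
These sit on a diagonal, where the across-period and down-group effects partly cancel.
Be > H: period and group pull opposite ways; the down-group shift dominates (102 vs 32 pm).
Al > Be: period and group pull opposite ways; the down-group shift dominates (126 vs 102 pm).
For reference (pm): H 32, Be 102, Al 126.
The largest atomic size among these belongs to Al.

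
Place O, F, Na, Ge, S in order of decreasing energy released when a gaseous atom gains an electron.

EA tends to increase across a period and decrease down a group, though the pattern is less regular than for IE or radius.
Neither a single period nor a single group — weigh both effects.
Ge > Na: the two effects oppose for this pair; the across-period effect wins (119 vs 53 kJ/mol).
O > Ge: both effects reinforce here, so O is clearly the higher of the two.
S > O: this pair runs against the simple trend — see the exception note.
F > S: both effects reinforce here, so F is clearly the higher of the two.
Note the exception: S has a higher electron affinity than O, contrary to the simple trend — the compact 2p subshell of O repels the added electron more than S's larger 3p does.
Tabulated electron affinity (kJ/mol): O 141, F 328, Na 53, S 200, Ge 119.
So from highest to lowest: F > S > O > Ge > Na.

F > S > O > Ge > Na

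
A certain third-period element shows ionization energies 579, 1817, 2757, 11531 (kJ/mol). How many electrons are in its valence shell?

3

Look for the largest jump between consecutive ionization energies: IE4/IE3 ≈ 4.2, far larger than any earlier ratio.
That jump marks the point where a core electron is being removed. So the atom has 3 valence electrons.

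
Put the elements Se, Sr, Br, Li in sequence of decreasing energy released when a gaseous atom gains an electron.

Br > Se > Li > Sr

Li is in period 2, group 1; Se is in period 4, group 16; Br is in period 4, group 17; Sr is in period 5, group 2.
Adding an electron releases more energy for atoms nearer the top right (short of the noble gases).
Here both period and group differ, so the two effects have to be weighed against each other.
Li > Sr: period and group pull opposite ways; the down-group shift dominates (60 vs 5 kJ/mol).
Se > Li: the two effects oppose for this pair; the across-period effect wins (195 vs 60 kJ/mol).
Br > Se: Br lies to the right of Se in period 4, so the across-period effect alone puts Br higher.
Approximate values (kJ/mol): Li 60, Se 195, Br 325, Sr 5.
So from highest to lowest: Br > Se > Li > Sr.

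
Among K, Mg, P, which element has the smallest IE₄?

Consider each +3 ion: K³⁺ is already 2 electrons into the core; Mg³⁺ is already 1 electron into the core; P³⁺ still has 2 valence electrons.
Breaking into a closed-shell core is much more expensive than removing a leftover valence electron — K and Mg have the largest IE_4 here.
Tabulated IE_4 (kJ/mol): K 5877, Mg 10543, P 4964.
Putting it together, IE_4: P < K < Mg.

P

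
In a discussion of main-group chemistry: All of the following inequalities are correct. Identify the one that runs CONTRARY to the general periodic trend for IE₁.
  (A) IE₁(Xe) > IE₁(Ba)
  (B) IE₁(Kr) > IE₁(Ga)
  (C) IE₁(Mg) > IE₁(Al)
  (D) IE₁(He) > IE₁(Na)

The general trend: IE₁ increases across a period and decreases down a group.
(A) Xe (period 5, group 18) vs Ba (period 6, group 2): the stated order agrees with the simple trend.
(B) Kr (period 4, group 18) vs Ga (period 4, group 13): the stated order agrees with the simple trend.
(C) Mg (period 3, group 2) vs Al (period 3, group 13): the stated order contradicts the simple trend.
(D) He (period 1, group 18) vs Na (period 3, group 1): the stated order agrees with the simple trend.
The exception is (C): Al's single 3p electron is easier to remove than one from Mg's filled 3s².

(C)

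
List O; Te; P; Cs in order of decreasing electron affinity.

Te > O > P > Cs

O is in period 2, group 16; P is in period 3, group 15; Te is in period 5, group 16; Cs is in period 6, group 1.
Electron affinity generally becomes more exothermic across a period toward the halogens and less exothermic down a group.
Here both period and group differ, so the two effects have to be weighed against each other.
P > Cs: both effects reinforce here, so P is clearly the higher of the two.
O > P: relative to P, both the across-period and down-group shifts push O's electron affinity up.
Te > O: this pair runs against the simple trend — see the exception note.
Note the exception: Te has a higher electron affinity than O, contrary to the simple trend — O's compact 2p subshell gives strong electron–electron repulsion on the added electron.
Approximate values (kJ/mol): O 141, P 72, Te 190, Cs 46.
So from highest to lowest: Te > O > P > Cs.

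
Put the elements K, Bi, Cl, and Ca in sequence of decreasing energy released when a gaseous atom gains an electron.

Cl > Bi > K > Ca

Cl is in period 3, group 17; K is in period 4, group 1; Ca is in period 4, group 2; Bi is in period 6, group 15.
Electron affinity generally becomes more exothermic across a period toward the halogens and less exothermic down a group.
These span different periods and groups, so the two trends combine.
K > Ca: this pair runs against the simple trend — see the exception note.
Bi > K: the two effects oppose for this pair; the across-period effect wins (91 vs 48 kJ/mol).
Cl > Bi: both effects reinforce here, so Cl is clearly the higher of the two.
Note the exception: K has a higher electron affinity than Ca, contrary to the simple trend — adding an electron to Ca (ns²) has to open a new, higher-energy np subshell, which is unfavourable.
Tabulated electron affinity (kJ/mol): Cl 349, K 48, Ca 2, Bi 91.
So from highest to lowest: Cl > Bi > K > Ca.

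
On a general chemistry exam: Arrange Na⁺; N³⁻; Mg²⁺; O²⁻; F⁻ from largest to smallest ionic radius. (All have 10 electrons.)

All of these have 10 electrons, so size is governed by nuclear charge alone: the more protons, the stronger the pull on the same electron cloud, and the smaller the ion.
Nuclear charges: Mg²⁺ (Z=12), Na⁺ (Z=11), F⁻ (Z=9), O²⁻ (Z=8), N³⁻ (Z=7).
Largest to smallest: N³⁻ > O²⁻ > F⁻ > Na⁺ > Mg²⁺.

N³⁻ > O²⁻ > F⁻ > Na⁺ > Mg²⁺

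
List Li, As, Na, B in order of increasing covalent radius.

Li is in period 2, group 1; B is in period 2, group 13; Na is in period 3, group 1; As is in period 4, group 15.
Moving right in a period, electrons are added to the same shell under a stronger nuclear pull, so atoms get smaller; moving down, a new shell is opened and atoms get larger.
These span different periods and groups, so the two trends combine.
As > B: the two effects oppose for this pair; the down-group effect wins (121 vs 85 pm).
Li > As: the two effects oppose for this pair; the across-period effect wins (133 vs 121 pm).
Na > Li: Na sits below Li in group 1, so the down-group effect alone puts Na larger.
Tabulated atomic radius (pm): Li 133, B 85, Na 155, As 121.
So from smallest to largest: B < As < Li < Na.

B < As < Li < Na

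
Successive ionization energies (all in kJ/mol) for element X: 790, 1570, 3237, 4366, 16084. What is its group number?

Look for the largest jump between consecutive ionization energies: IE5/IE4 ≈ 3.7, far larger than any earlier ratio.
That jump marks the point where a core electron is being removed. So the atom has 4 valence electrons.
A main-group element with 4 valence electrons is in group 14.

Group 14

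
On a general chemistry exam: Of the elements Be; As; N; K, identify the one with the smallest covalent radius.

N

Across a period the added protons contract the valence shell; down a group each new principal shell makes the atom larger.
Here both period and group differ, so the two effects have to be weighed against each other.
Be > N: Be lies to the left of N in period 2, so the across-period effect alone puts Be larger.
As > Be: the two effects oppose for this pair; the down-group effect wins (121 vs 102 pm).
K > As: K lies to the left of As in period 4, so the across-period effect alone puts K larger.
Approximate values (pm): Be 102, N 71, K 196, As 121.
The smallest covalent radius among these belongs to N.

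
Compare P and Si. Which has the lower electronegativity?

Si

Electronegativity increases across a period and decreases down a group, tracking effective nuclear charge and atomic size.
All lie in period 3, so electronegativity increases left to right.
So Si has the lower electronegativity (Si < P).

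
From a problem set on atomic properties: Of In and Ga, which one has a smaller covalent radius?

Ga is in period 4, group 13; In is in period 5, group 13.
Radius decreases left→right (rising Z_eff, same n) and increases top→bottom (higher n).
All are in group 13, so atomic radius increases down the group.
So Ga has the smaller covalent radius (Ga < In).

Ga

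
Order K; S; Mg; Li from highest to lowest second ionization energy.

Li, K, S, Mg

The second ionization energy removes an electron from the +1 ion. For each element: K⁺ is the bare [Ar] core; S⁺ still has 5 valence electrons; Mg⁺ still has 1 valence electron; Li⁺ is the bare [He] core.
Core electrons are held far more tightly than valence electrons, so K and Li top the IE_2 order.
Valence configurations: S⁺ [Ne]3s²3p³, Mg⁺ [Ne]3s¹.
The numbers (kJ/mol): K 3052, S 2252, Mg 1451, Li 7298.
So the second ionization energies run Mg < S < K < Li.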